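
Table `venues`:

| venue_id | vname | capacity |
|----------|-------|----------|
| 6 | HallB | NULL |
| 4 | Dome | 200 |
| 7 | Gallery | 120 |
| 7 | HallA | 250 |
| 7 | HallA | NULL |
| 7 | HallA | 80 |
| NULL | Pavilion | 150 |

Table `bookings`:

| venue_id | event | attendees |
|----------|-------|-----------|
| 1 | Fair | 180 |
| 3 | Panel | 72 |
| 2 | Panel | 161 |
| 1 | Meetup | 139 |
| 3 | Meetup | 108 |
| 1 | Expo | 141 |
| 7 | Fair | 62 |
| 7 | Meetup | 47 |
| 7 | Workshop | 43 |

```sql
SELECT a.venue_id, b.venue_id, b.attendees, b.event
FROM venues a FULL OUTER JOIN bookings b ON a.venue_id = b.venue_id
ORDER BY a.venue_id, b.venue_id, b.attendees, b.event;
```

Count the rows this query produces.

FULL OUTER JOIN keeps every row from both sides; unmatched rows get NULL for the other side's columns.
Matching on a.venue_id = b.venue_id. A NULL in a compared column never satisfies the condition.
- a row (venue_id=6): no match → kept, b columns NULL.
- a row (venue_id=4): no match → kept, b columns NULL.
- a row (venue_id=7): matches 3 b row(s) → 3 output row(s).
- a row (venue_id=7): matches 3 b row(s) → 3 output row(s).
- a row (venue_id=7): matches 3 b row(s) → 3 output row(s).
- a row (venue_id=7): matches 3 b row(s) → 3 output row(s).
- a row (venue_id=NULL): no match → kept, b columns NULL.
- 6 row(s) from b found no a partner → padded with NULL.
Total: 12 matched + 9 padded = 21 rows.

21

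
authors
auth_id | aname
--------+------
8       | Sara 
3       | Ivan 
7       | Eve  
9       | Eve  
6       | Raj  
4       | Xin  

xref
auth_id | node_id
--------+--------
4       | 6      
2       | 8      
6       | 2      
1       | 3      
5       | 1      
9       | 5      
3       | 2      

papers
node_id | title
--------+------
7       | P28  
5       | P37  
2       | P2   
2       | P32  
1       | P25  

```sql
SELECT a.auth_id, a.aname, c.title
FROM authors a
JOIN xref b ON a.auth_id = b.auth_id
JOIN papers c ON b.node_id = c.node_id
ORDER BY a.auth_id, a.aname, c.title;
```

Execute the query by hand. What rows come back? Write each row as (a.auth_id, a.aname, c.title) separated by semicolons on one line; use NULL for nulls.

Step 1 — a INNER JOIN b on auth_id → 4 row(s).
Then INNER JOIN `papers c` on node_id: keep only rows whose b.node_id appears in c.

(3, Ivan, P2); (3, Ivan, P32); (6, Raj, P2); (6, Raj, P32); (9, Eve, P37)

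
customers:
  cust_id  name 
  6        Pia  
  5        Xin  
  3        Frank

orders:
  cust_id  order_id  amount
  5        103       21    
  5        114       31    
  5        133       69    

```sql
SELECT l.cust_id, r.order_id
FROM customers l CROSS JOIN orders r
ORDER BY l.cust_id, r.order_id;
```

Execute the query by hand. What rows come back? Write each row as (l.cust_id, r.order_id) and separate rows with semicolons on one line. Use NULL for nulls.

(3, 103); (3, 114); (3, 133); (5, 103); (5, 114); (5, 133); (6, 103); (6, 114); (6, 133)

CROSS JOIN pairs every row of `customers` with every row of `orders`: 3 × 3 = 9 rows.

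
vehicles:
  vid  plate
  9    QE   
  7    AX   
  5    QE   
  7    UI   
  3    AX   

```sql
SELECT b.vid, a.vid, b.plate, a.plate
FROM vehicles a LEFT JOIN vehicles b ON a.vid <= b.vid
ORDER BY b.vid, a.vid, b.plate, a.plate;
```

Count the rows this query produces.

16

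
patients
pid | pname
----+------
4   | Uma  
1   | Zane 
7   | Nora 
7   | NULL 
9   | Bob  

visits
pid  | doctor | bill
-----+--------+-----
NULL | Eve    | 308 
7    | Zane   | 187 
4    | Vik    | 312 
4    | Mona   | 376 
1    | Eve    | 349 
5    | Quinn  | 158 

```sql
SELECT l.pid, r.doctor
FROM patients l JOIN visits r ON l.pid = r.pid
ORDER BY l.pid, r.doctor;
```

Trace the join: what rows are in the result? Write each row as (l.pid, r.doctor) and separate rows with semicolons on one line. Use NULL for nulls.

INNER JOIN keeps only pairs where the ON condition holds.
Matching on l.pid = r.pid. A NULL in a compared column never satisfies the condition.
Matched pairs: 5.

(1, Eve); (4, Mona); (4, Vik); (7, Zane); (7, Zane)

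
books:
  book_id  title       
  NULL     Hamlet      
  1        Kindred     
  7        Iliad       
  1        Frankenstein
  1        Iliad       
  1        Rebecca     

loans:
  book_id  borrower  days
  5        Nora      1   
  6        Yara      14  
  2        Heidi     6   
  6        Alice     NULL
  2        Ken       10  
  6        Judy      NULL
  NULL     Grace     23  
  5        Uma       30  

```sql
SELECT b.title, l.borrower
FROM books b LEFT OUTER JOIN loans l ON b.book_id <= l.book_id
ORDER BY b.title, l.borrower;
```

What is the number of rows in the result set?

30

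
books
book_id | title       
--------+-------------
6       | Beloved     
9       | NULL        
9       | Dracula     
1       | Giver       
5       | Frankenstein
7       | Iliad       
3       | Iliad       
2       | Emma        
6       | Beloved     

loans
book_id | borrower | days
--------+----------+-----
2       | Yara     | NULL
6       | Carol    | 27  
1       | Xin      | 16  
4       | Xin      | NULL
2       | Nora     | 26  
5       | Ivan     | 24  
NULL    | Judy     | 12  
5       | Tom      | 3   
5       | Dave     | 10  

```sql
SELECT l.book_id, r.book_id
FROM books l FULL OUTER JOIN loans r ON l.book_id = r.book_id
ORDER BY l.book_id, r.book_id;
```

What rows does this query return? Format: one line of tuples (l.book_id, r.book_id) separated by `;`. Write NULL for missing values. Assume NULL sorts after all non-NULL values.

(1, 1); (2, 2); (2, 2); (3, NULL); (5, 5); (5, 5); (5, 5); (6, 6); (6, 6); (7, NULL); (9, NULL); (9, NULL); (NULL, 4); (NULL, NULL)

FULL OUTER JOIN keeps every row from both sides; unmatched rows get NULL for the other side's columns.
Matching on l.book_id = r.book_id. A NULL in a compared column never satisfies the condition.
- l[0] book_id=6 → 1 match(es) in r → 1 row(s).
- l[1] book_id=9 → no match; kept with NULLs on the r side.
- l[2] book_id=9 → no match; kept with NULLs on the r side.
- l[3] book_id=1 → 1 match(es) in r → 1 row(s).
- l[4] book_id=5 → 3 match(es) in r → 3 row(s).
- l[5] book_id=7 → no match; kept with NULLs on the r side.
- l[6] book_id=3 → no match; kept with NULLs on the r side.
- l[7] book_id=2 → 2 match(es) in r → 2 row(s).
- l[8] book_id=6 → 1 match(es) in r → 1 row(s).
- 2 row(s) from r found no l partner → padded with NULL.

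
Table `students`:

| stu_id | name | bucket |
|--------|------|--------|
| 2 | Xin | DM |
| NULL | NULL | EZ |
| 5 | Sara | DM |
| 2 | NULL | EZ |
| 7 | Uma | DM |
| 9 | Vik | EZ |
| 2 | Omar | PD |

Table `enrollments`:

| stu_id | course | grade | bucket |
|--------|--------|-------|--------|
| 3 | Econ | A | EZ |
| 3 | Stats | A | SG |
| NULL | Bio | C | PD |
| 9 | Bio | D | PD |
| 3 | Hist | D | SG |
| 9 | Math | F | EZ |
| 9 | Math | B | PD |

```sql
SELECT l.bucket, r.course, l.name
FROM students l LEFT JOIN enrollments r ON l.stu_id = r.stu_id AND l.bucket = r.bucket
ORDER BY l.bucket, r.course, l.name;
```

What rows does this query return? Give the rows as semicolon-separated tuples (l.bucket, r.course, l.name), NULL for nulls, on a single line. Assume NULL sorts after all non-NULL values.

(DM, NULL, Sara); (DM, NULL, Uma); (DM, NULL, Xin); (EZ, Math, Vik); (EZ, NULL, NULL); (EZ, NULL, NULL); (PD, NULL, Omar)

LEFT JOIN keeps every row from `students`; unmatched rows get NULL for `enrollments`'s columns.
Matching on l.stu_id = r.stu_id AND l.bucket = r.bucket. A NULL in a compared column never satisfies the condition.
- l (stu_id=2, bucket=DM) has no partner → padded with NULL.
- l (stu_id=NULL, bucket=EZ) has no partner → padded with NULL.
- l (stu_id=5, bucket=DM) has no partner → padded with NULL.
- l (stu_id=2, bucket=EZ) has no partner → padded with NULL.
- l (stu_id=7, bucket=DM) has no partner → padded with NULL.
- l (stu_id=9, bucket=EZ) pairs with 1 row(s) of r.
- l (stu_id=2, bucket=PD) has no partner → padded with NULL.
After projecting and ordering:
l.bucket | r.course | l.name
DM | NULL | Sara
DM | NULL | Uma
DM | NULL | Xin
EZ | Math | Vik
EZ | NULL | NULL
EZ | NULL | NULL
PD | NULL | Omar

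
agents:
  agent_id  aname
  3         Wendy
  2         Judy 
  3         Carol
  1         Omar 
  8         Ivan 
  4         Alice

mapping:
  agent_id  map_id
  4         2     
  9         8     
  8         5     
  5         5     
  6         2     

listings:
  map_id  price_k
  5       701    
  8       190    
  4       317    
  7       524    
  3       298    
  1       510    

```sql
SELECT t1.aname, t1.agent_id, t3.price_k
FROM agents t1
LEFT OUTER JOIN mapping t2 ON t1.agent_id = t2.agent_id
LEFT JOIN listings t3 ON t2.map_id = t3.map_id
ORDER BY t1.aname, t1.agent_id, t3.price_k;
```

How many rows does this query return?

Evaluate left to right. First `agents t1 LEFT JOIN mapping t2` on agent_id: 6 row(s).
Then LEFT JOIN `listings t3` on map_id: each of those 6 rows is kept; rows whose t2.map_id has no match in t3 get NULL for t3's columns.
Result: 6 row(s).

6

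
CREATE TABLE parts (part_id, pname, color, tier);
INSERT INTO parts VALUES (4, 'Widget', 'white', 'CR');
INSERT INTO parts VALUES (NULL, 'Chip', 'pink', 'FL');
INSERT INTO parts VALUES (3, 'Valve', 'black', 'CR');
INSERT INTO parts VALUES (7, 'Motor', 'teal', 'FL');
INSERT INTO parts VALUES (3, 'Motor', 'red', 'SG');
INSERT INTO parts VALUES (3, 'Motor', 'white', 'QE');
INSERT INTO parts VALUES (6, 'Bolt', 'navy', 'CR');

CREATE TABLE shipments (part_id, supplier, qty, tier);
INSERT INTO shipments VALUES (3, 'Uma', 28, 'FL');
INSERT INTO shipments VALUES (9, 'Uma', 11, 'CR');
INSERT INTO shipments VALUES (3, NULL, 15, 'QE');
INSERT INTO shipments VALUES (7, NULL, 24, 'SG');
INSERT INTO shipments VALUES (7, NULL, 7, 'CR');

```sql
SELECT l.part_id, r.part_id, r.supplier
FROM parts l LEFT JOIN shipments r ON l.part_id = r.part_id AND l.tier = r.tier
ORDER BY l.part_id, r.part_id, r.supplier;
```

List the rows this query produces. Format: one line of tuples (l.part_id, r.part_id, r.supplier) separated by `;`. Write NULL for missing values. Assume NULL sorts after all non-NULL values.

(3, 3, NULL); (3, NULL, NULL); (3, NULL, NULL); (4, NULL, NULL); (6, NULL, NULL); (7, NULL, NULL); (NULL, NULL, NULL)

LEFT JOIN keeps every row from `parts`; unmatched rows get NULL for `shipments`'s columns.
Matching on l.part_id = r.part_id AND l.tier = r.tier. A NULL in a compared column never satisfies the condition.
- part_id=4, tier=CR: no r row matches, row kept with r columns NULL.
- part_id=NULL, tier=FL: no r row matches, row kept with r columns NULL.
- part_id=3, tier=CR: no r row matches, row kept with r columns NULL.
- part_id=7, tier=FL: no r row matches, row kept with r columns NULL.
- part_id=3, tier=SG: no r row matches, row kept with r columns NULL.
- part_id=3, tier=QE: 1 matching r row(s), so 1 row(s) emitted.
- part_id=6, tier=CR: no r row matches, row kept with r columns NULL.
After projecting and ordering:
l.part_id | r.part_id | r.supplier
3 | 3 | NULL
3 | NULL | NULL
3 | NULL | NULL
4 | NULL | NULL
6 | NULL | NULL
7 | NULL | NULL
NULL | NULL | NULL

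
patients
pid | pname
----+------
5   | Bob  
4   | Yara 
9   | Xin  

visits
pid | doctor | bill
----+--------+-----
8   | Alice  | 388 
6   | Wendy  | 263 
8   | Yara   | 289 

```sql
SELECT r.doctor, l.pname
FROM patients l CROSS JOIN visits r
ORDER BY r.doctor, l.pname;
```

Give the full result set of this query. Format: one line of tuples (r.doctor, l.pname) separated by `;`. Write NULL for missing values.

CROSS JOIN pairs every row of `patients` with every row of `visits`: 3 × 3 = 9 rows.
After projecting and ordering:
r.doctor | l.pname
Alice | Bob
Alice | Xin
Alice | Yara
Wendy | Bob
Wendy | Xin
Wendy | Yara
Yara | Bob
Yara | Xin
Yara | Yara

(Alice, Bob); (Alice, Xin); (Alice, Yara); (Wendy, Bob); (Wendy, Xin); (Wendy, Yara); (Yara, Bob); (Yara, Xin); (Yara, Yara)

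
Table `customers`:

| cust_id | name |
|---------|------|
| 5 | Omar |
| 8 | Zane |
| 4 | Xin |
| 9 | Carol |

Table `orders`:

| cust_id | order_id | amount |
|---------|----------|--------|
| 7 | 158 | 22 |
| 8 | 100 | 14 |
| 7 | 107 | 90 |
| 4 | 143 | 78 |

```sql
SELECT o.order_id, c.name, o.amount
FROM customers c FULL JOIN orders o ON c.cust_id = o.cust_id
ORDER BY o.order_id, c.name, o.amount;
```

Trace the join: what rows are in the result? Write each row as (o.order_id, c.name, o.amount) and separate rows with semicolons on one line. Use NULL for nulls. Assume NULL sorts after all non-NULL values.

FULL OUTER JOIN keeps every row from both sides; unmatched rows get NULL for the other side's columns.
Matching on c.cust_id = o.cust_id.
- c row (cust_id=5): no match → kept, o columns NULL.
- c row (cust_id=8): matches 1 o row(s) → 1 output row(s).
- c row (cust_id=4): matches 1 o row(s) → 1 output row(s).
- c row (cust_id=9): no match → kept, o columns NULL.
- plus 2 unmatched o row(s), each kept with NULL c columns.
After projecting and ordering:
o.order_id | c.name | o.amount
100 | Zane | 14
107 | NULL | 90
143 | Xin | 78
158 | NULL | 22
NULL | Carol | NULL
NULL | Omar | NULL

(100, Zane, 14); (107, NULL, 90); (143, Xin, 78); (158, NULL, 22); (NULL, Carol, NULL); (NULL, Omar, NULL)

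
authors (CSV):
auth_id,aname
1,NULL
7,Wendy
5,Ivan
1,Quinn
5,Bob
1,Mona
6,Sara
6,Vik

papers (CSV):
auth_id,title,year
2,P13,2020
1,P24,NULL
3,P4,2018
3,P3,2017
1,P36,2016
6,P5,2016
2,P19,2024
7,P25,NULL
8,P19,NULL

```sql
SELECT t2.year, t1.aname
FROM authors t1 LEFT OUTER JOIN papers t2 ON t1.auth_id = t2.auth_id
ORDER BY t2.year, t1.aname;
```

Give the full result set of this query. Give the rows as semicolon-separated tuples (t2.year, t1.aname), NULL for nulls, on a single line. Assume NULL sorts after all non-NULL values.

LEFT JOIN keeps every row from `authors`; unmatched rows get NULL for `papers`'s columns.
Matching on t1.auth_id = t2.auth_id.
- t1 row (auth_id=1): matches 2 t2 row(s) → 2 output row(s).
- t1 row (auth_id=7): matches 1 t2 row(s) → 1 output row(s).
- t1 row (auth_id=5): no match → kept, t2 columns NULL.
- t1 row (auth_id=1): matches 2 t2 row(s) → 2 output row(s).
- t1 row (auth_id=5): no match → kept, t2 columns NULL.
- t1 row (auth_id=1): matches 2 t2 row(s) → 2 output row(s).
- t1 row (auth_id=6): matches 1 t2 row(s) → 1 output row(s).
- t1 row (auth_id=6): matches 1 t2 row(s) → 1 output row(s).

(2016, Mona); (2016, Quinn); (2016, Sara); (2016, Vik); (2016, NULL); (NULL, Bob); (NULL, Ivan); (NULL, Mona); (NULL, Quinn); (NULL, Wendy); (NULL, NULL)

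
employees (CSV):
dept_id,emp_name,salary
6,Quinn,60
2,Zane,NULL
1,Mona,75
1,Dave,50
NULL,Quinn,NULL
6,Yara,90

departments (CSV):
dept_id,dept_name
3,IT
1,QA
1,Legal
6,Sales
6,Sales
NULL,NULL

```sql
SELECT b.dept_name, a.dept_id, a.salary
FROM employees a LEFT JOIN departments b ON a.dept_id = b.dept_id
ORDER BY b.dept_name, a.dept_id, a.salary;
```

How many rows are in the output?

10

LEFT JOIN keeps every row from `employees`; unmatched rows get NULL for `departments`'s columns.
Matching on a.dept_id = b.dept_id. A NULL in a compared column never satisfies the condition.
Matched pairs: 8; unmatched a rows kept: 2.
Total: 8 matched + 2 padded = 10 rows.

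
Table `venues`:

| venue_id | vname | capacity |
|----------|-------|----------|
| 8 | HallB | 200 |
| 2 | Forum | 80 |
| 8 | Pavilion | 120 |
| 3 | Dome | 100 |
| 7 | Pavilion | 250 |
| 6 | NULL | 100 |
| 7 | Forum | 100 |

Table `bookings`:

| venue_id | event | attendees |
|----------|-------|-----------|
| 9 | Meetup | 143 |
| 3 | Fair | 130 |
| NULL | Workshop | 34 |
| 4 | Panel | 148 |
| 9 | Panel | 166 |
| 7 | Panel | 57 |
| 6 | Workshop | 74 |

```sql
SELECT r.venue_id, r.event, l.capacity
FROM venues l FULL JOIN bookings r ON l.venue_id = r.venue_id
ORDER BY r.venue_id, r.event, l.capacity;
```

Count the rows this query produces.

FULL OUTER JOIN keeps every row from both sides; unmatched rows get NULL for the other side's columns.
Matching on l.venue_id = r.venue_id. A NULL in a compared column never satisfies the condition.
- l row (venue_id=8): no match → kept, r columns NULL.
- l row (venue_id=2): no match → kept, r columns NULL.
- l row (venue_id=8): no match → kept, r columns NULL.
- l row (venue_id=3): matches 1 r row(s) → 1 output row(s).
- l row (venue_id=7): matches 1 r row(s) → 1 output row(s).
- l row (venue_id=6): matches 1 r row(s) → 1 output row(s).
- l row (venue_id=7): matches 1 r row(s) → 1 output row(s).
- 4 row(s) from r found no l partner → padded with NULL.
Total: 4 matched + 7 padded = 11 rows.

11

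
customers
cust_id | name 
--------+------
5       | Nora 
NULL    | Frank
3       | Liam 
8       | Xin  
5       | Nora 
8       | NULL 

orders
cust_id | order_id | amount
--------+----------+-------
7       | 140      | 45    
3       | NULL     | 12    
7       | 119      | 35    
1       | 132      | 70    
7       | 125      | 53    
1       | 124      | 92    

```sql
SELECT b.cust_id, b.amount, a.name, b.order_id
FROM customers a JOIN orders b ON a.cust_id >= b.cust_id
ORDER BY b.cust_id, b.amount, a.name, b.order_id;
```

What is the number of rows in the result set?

INNER JOIN keeps only pairs where the ON condition holds.
Matching on a.cust_id >= b.cust_id. A NULL in a compared column never satisfies the condition.
Matched pairs: 21.
Total: 21 rows.

21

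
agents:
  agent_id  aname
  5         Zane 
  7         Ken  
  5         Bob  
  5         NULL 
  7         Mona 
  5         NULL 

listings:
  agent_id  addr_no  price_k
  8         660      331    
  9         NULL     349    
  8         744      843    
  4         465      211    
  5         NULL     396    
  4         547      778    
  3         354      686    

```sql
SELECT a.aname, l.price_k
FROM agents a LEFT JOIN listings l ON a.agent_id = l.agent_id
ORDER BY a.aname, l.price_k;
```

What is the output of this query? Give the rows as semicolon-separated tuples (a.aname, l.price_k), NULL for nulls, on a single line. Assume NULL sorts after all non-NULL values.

LEFT JOIN keeps every row from `agents`; unmatched rows get NULL for `listings`'s columns.
Matching on a.agent_id = l.agent_id.
- a (agent_id=5) pairs with 1 row(s) of l.
- a (agent_id=7) has no partner → padded with NULL.
- a (agent_id=5) pairs with 1 row(s) of l.
- a (agent_id=5) pairs with 1 row(s) of l.
- a (agent_id=7) has no partner → padded with NULL.
- a (agent_id=5) pairs with 1 row(s) of l.
After projecting and ordering:
a.aname | l.price_k
Bob | 396
Ken | NULL
Mona | NULL
Zane | 396
NULL | 396
NULL | 396

(Bob, 396); (Ken, NULL); (Mona, NULL); (Zane, 396); (NULL, 396); (NULL, 396)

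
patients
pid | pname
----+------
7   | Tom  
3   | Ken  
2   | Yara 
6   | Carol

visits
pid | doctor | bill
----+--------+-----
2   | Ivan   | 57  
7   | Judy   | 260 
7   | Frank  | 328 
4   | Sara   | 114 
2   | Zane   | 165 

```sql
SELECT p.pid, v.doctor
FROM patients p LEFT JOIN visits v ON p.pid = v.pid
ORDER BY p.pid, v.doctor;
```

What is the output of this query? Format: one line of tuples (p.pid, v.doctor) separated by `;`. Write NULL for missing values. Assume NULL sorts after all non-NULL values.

(2, Ivan); (2, Zane); (3, NULL); (6, NULL); (7, Frank); (7, Judy)

LEFT JOIN keeps every row from `patients`; unmatched rows get NULL for `visits`'s columns.
Matching on p.pid = v.pid.
Matched pairs: 4; unmatched p rows kept: 2.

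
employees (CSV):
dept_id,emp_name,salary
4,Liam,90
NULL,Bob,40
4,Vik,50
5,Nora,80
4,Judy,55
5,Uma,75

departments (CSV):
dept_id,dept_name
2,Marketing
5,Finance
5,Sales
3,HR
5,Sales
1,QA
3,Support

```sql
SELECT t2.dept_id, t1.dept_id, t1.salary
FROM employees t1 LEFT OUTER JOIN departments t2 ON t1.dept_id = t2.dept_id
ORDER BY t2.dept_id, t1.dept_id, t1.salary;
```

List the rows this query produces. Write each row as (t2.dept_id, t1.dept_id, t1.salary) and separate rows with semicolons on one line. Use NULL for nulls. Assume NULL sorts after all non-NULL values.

(5, 5, 75); (5, 5, 75); (5, 5, 75); (5, 5, 80); (5, 5, 80); (5, 5, 80); (NULL, 4, 50); (NULL, 4, 55); (NULL, 4, 90); (NULL, NULL, 40)

LEFT JOIN keeps every row from `employees`; unmatched rows get NULL for `departments`'s columns.
Matching on t1.dept_id = t2.dept_id. A NULL in a compared column never satisfies the condition.
Matched pairs: 6; unmatched t1 rows kept: 4.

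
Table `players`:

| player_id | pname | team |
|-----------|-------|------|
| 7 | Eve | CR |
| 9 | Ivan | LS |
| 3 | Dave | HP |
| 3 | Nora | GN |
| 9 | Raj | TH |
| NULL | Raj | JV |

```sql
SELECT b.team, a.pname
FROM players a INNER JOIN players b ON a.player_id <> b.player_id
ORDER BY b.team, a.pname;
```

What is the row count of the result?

16

INNER JOIN keeps only pairs where the ON condition holds.
Matching on a.player_id <> b.player_id. A NULL in a compared column never satisfies the condition.
- a row (player_id=7): matches 4 b row(s) → 4 output row(s).
- a row (player_id=9): matches 3 b row(s) → 3 output row(s).
- a row (player_id=3): matches 3 b row(s) → 3 output row(s).
- a row (player_id=3): matches 3 b row(s) → 3 output row(s).
- a row (player_id=9): matches 3 b row(s) → 3 output row(s).
- a row (player_id=NULL): no match → dropped.
Total: 16 rows.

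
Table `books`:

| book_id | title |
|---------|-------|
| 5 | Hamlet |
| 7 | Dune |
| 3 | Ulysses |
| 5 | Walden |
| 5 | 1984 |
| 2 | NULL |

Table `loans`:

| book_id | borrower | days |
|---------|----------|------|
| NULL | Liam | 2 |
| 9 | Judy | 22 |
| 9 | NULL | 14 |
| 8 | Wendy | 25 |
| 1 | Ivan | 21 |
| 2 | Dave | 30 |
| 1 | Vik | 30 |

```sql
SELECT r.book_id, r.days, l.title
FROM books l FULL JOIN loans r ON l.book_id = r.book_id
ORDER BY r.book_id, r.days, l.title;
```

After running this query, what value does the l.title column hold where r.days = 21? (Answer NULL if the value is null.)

NULL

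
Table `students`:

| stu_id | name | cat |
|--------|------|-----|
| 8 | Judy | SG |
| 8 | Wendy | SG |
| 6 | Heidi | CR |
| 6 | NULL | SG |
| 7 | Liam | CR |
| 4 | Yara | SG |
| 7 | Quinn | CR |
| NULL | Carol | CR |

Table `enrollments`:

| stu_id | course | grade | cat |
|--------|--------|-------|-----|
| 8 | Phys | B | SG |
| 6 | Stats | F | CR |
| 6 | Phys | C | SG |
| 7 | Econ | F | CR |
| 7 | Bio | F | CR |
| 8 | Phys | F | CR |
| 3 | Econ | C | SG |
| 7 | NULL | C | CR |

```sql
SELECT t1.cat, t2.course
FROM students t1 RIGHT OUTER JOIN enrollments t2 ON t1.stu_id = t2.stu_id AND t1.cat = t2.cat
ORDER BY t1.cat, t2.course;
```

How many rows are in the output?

RIGHT JOIN keeps every row from `enrollments`; unmatched rows get NULL for `students`'s columns.
Matching on t1.stu_id = t2.stu_id AND t1.cat = t2.cat. A NULL in a compared column never satisfies the condition.
- t1 row (stu_id=8, cat=SG): matches 1 t2 row(s) → 1 output row(s).
- t1 row (stu_id=8, cat=SG): matches 1 t2 row(s) → 1 output row(s).
- t1 row (stu_id=6, cat=CR): matches 1 t2 row(s) → 1 output row(s).
- t1 row (stu_id=6, cat=SG): matches 1 t2 row(s) → 1 output row(s).
- t1 row (stu_id=7, cat=CR): matches 3 t2 row(s) → 3 output row(s).
- t1 row (stu_id=4, cat=SG): no match.
- t1 row (stu_id=7, cat=CR): matches 3 t2 row(s) → 3 output row(s).
- t1 row (stu_id=NULL, cat=CR): no match.
- 2 t2 row(s) had no t1 match → kept, t1 columns NULL.
Total: 10 matched + 2 padded = 12 rows.

12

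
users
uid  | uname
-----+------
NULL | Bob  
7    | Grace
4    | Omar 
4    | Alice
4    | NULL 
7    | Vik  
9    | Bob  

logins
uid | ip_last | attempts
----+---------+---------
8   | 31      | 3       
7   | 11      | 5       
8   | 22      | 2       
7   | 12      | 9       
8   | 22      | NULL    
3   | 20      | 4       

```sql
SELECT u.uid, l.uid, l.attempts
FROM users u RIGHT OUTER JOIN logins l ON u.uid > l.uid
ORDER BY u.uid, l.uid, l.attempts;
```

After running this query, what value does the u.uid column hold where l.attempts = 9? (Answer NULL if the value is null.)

9

RIGHT JOIN keeps every row from `logins`; unmatched rows get NULL for `users`'s columns.
Matching on u.uid > l.uid. A NULL in a compared column never satisfies the condition.
- u (uid=NULL) has no partner in l.
- u (uid=7) pairs with 1 row(s) of l.
- u (uid=4) pairs with 1 row(s) of l.
- u (uid=4) pairs with 1 row(s) of l.
- u (uid=4) pairs with 1 row(s) of l.
- u (uid=7) pairs with 1 row(s) of l.
- u (uid=9) pairs with 6 row(s) of l.
- every l row matched at least one u row.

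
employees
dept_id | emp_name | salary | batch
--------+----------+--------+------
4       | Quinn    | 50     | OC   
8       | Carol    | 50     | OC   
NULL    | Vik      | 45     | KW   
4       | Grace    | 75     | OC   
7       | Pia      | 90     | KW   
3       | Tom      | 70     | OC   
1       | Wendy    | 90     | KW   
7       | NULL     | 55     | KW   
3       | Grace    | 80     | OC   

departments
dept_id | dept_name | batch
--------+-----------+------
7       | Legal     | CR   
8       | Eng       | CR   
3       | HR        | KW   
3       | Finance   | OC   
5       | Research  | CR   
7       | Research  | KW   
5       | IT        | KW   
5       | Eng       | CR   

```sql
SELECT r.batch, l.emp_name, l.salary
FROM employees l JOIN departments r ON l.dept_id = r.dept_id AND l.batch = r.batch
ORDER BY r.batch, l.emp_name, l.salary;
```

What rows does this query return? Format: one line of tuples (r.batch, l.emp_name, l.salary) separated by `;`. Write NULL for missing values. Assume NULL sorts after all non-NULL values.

INNER JOIN keeps only pairs where the ON condition holds.
Matching on l.dept_id = r.dept_id AND l.batch = r.batch. A NULL in a compared column never satisfies the condition.
- l[0] dept_id=4, batch=OC → no match; dropped.
- l[1] dept_id=8, batch=OC → no match; dropped.
- l[2] dept_id=NULL, batch=KW → no match; dropped.
- l[3] dept_id=4, batch=OC → no match; dropped.
- l[4] dept_id=7, batch=KW → 1 match(es) in r → 1 row(s).
- l[5] dept_id=3, batch=OC → 1 match(es) in r → 1 row(s).
- l[6] dept_id=1, batch=KW → no match; dropped.
- l[7] dept_id=7, batch=KW → 1 match(es) in r → 1 row(s).
- l[8] dept_id=3, batch=OC → 1 match(es) in r → 1 row(s).
After projecting and ordering:
r.batch | l.emp_name | l.salary
KW | Pia | 90
KW | NULL | 55
OC | Grace | 80
OC | Tom | 70

(KW, Pia, 90); (KW, NULL, 55); (OC, Grace, 80); (OC, Tom, 70)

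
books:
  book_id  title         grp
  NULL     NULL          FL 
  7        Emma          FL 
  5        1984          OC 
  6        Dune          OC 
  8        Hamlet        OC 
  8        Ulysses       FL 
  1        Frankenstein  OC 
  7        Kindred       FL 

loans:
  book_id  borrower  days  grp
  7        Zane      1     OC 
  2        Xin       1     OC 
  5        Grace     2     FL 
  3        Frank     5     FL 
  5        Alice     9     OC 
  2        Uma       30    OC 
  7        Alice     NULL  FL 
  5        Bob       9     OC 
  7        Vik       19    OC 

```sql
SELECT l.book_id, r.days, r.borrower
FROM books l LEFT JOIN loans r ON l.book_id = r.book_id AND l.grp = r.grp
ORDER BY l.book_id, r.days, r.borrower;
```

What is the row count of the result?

9

LEFT JOIN keeps every row from `books`; unmatched rows get NULL for `loans`'s columns.
Matching on l.book_id = r.book_id AND l.grp = r.grp. A NULL in a compared column never satisfies the condition.
Matched pairs: 4; unmatched l rows kept: 5.
Total: 4 matched + 5 padded = 9 rows.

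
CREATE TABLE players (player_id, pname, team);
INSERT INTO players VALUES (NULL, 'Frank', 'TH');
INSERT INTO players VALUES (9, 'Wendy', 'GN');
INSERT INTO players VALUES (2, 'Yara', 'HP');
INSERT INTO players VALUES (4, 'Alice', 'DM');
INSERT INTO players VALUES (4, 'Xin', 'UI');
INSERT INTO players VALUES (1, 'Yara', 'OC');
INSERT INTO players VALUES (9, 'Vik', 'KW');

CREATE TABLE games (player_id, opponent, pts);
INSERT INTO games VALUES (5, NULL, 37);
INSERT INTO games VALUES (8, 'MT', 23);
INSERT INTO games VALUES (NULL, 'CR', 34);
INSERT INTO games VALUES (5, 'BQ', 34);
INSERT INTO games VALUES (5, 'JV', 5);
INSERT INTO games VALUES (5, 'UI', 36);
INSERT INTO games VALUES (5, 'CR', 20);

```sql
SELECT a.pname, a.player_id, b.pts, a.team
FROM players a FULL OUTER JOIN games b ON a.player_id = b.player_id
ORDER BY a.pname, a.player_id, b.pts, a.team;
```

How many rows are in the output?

14

FULL OUTER JOIN keeps every row from both sides; unmatched rows get NULL for the other side's columns.
Matching on a.player_id = b.player_id. A NULL in a compared column never satisfies the condition.
- a row (player_id=NULL): no match → kept, b columns NULL.
- a row (player_id=9): no match → kept, b columns NULL.
- a row (player_id=2): no match → kept, b columns NULL.
- a row (player_id=4): no match → kept, b columns NULL.
- a row (player_id=4): no match → kept, b columns NULL.
- a row (player_id=1): no match → kept, b columns NULL.
- a row (player_id=9): no match → kept, b columns NULL.
- 7 b row(s) had no a match → kept, a columns NULL.
Total: 0 matched + 14 padded = 14 rows.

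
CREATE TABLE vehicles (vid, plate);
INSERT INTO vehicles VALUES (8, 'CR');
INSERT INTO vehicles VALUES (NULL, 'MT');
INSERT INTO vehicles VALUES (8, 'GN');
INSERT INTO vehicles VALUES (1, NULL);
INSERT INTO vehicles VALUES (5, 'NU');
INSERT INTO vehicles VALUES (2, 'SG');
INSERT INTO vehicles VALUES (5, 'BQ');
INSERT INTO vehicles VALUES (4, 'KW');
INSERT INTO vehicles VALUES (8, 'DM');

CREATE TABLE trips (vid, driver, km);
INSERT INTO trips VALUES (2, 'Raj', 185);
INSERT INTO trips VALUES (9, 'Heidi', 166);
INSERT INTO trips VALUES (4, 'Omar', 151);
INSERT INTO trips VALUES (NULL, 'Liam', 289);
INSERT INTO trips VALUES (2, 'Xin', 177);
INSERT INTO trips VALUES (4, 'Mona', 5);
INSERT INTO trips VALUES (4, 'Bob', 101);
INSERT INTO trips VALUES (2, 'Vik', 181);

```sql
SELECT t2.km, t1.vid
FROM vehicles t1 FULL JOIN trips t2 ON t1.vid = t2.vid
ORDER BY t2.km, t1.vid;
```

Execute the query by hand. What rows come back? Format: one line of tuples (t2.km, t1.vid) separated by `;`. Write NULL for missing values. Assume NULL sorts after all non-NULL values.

(5, 4); (101, 4); (151, 4); (166, NULL); (177, 2); (181, 2); (185, 2); (289, NULL); (NULL, 1); (NULL, 5); (NULL, 5); (NULL, 8); (NULL, 8); (NULL, 8); (NULL, NULL)

FULL OUTER JOIN keeps every row from both sides; unmatched rows get NULL for the other side's columns.
Matching on t1.vid = t2.vid. A NULL in a compared column never satisfies the condition.
- t1 (vid=8) has no partner → padded with NULL.
- t1 (vid=NULL) has no partner → padded with NULL.
- t1 (vid=8) has no partner → padded with NULL.
- t1 (vid=1) has no partner → padded with NULL.
- t1 (vid=5) has no partner → padded with NULL.
- t1 (vid=2) pairs with 3 row(s) of t2.
- t1 (vid=5) has no partner → padded with NULL.
- t1 (vid=4) pairs with 3 row(s) of t2.
- t1 (vid=8) has no partner → padded with NULL.
- 2 row(s) from t2 found no t1 partner → padded with NULL.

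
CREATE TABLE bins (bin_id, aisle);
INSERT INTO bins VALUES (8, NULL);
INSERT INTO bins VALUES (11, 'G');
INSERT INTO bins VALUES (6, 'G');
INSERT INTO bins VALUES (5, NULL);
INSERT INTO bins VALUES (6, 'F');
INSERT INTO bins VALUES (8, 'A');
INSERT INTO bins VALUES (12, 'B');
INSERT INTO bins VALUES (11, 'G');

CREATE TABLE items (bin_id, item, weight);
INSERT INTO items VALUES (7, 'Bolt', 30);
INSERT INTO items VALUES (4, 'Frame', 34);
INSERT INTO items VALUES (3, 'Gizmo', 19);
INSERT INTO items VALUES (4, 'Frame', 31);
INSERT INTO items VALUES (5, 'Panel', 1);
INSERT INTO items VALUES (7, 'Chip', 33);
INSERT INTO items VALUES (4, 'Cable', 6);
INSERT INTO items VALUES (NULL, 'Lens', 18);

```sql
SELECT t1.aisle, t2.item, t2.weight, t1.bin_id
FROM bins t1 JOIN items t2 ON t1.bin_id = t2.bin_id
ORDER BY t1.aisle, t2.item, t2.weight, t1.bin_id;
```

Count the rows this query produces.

INNER JOIN keeps only pairs where the ON condition holds.
Matching on t1.bin_id = t2.bin_id. A NULL in a compared column never satisfies the condition.
- t1 (bin_id=8) has no partner → excluded.
- t1 (bin_id=11) has no partner → excluded.
- t1 (bin_id=6) has no partner → excluded.
- t1 (bin_id=5) pairs with 1 row(s) of t2.
- t1 (bin_id=6) has no partner → excluded.
- t1 (bin_id=8) has no partner → excluded.
- t1 (bin_id=12) has no partner → excluded.
- t1 (bin_id=11) has no partner → excluded.
Total: 1 rows.

1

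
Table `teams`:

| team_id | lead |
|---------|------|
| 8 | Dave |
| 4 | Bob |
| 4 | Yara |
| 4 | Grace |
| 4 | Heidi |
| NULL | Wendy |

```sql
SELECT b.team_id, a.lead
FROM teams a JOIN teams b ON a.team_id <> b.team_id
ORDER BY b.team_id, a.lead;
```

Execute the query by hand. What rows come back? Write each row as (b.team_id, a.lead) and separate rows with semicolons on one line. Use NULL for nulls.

(4, Dave); (4, Dave); (4, Dave); (4, Dave); (8, Bob); (8, Grace); (8, Heidi); (8, Yara)

INNER JOIN keeps only pairs where the ON condition holds.
Matching on a.team_id <> b.team_id. A NULL in a compared column never satisfies the condition.
- team_id=8: 4 matching b row(s), so 4 row(s) emitted.
- team_id=4: 1 matching b row(s), so 1 row(s) emitted.
- team_id=4: 1 matching b row(s), so 1 row(s) emitted.
- team_id=4: 1 matching b row(s), so 1 row(s) emitted.
- team_id=4: 1 matching b row(s), so 1 row(s) emitted.
- team_id=NULL: no matching b row, dropped.
After projecting and ordering:
b.team_id | a.lead
4 | Dave
4 | Dave
4 | Dave
4 | Dave
8 | Bob
8 | Grace
8 | Heidi
8 | Yara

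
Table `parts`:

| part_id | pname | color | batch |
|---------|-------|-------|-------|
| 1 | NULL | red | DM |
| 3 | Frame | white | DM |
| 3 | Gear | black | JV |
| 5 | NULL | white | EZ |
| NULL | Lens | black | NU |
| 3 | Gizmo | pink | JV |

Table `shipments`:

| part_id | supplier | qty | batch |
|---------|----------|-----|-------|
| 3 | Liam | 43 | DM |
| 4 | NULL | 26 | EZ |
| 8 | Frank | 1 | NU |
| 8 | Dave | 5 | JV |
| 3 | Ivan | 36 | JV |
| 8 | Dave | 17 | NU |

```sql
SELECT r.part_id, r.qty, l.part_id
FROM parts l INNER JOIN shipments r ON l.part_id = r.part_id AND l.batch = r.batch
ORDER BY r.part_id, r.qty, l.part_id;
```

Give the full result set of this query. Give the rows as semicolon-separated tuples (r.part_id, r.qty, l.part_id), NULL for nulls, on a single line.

INNER JOIN keeps only pairs where the ON condition holds.
Matching on l.part_id = r.part_id AND l.batch = r.batch. A NULL in a compared column never satisfies the condition.
- l row (part_id=1, batch=DM): no match → dropped.
- l row (part_id=3, batch=DM): matches 1 r row(s) → 1 output row(s).
- l row (part_id=3, batch=JV): matches 1 r row(s) → 1 output row(s).
- l row (part_id=5, batch=EZ): no match → dropped.
- l row (part_id=NULL, batch=NU): no match → dropped.
- l row (part_id=3, batch=JV): matches 1 r row(s) → 1 output row(s).
After projecting and ordering:
r.part_id | r.qty | l.part_id
3 | 36 | 3
3 | 36 | 3
3 | 43 | 3

(3, 36, 3); (3, 36, 3); (3, 43, 3)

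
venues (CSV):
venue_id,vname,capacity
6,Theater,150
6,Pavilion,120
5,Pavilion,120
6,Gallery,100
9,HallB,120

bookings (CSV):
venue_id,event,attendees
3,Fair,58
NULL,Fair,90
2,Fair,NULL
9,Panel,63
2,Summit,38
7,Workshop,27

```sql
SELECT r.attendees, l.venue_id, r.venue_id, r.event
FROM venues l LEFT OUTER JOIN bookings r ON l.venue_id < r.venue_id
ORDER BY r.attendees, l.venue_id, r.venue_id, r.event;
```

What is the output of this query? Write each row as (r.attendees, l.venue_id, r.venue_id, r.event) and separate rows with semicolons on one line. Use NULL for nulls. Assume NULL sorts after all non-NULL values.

(27, 5, 7, Workshop); (27, 6, 7, Workshop); (27, 6, 7, Workshop); (27, 6, 7, Workshop); (63, 5, 9, Panel); (63, 6, 9, Panel); (63, 6, 9, Panel); (63, 6, 9, Panel); (NULL, 9, NULL, NULL)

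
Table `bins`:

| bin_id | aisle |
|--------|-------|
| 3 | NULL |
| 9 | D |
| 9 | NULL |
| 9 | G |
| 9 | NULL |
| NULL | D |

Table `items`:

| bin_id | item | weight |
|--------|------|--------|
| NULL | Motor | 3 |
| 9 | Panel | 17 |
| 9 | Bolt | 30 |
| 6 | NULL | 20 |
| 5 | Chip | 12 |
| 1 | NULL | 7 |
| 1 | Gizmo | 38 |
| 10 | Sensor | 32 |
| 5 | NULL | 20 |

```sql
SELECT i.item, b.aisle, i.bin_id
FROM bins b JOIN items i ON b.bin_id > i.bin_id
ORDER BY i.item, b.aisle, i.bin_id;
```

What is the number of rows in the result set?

INNER JOIN keeps only pairs where the ON condition holds.
Matching on b.bin_id > i.bin_id. A NULL in a compared column never satisfies the condition.
Matched pairs: 22.
Total: 22 rows.

22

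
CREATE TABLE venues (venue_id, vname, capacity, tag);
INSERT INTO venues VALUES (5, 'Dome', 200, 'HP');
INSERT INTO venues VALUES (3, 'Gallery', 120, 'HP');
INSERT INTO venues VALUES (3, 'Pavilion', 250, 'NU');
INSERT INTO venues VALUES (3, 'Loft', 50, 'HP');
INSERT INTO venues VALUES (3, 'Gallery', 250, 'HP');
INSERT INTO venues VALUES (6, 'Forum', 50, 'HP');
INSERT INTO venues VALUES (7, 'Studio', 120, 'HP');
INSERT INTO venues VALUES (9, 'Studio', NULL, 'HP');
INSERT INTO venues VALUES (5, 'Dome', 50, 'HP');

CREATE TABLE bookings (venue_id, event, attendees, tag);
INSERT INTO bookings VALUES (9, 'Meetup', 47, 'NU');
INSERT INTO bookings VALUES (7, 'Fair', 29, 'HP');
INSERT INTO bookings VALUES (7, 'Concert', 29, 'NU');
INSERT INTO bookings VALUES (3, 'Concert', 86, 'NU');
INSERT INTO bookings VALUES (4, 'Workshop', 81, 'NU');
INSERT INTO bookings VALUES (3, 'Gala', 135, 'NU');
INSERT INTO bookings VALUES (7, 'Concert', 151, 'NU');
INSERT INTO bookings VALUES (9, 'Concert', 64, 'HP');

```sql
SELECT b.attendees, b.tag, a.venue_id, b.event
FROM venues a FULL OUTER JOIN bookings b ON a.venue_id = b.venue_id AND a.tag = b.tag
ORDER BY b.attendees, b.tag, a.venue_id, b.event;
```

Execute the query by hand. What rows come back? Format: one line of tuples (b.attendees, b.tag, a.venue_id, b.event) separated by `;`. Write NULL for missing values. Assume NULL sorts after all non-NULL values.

(29, HP, 7, Fair); (29, NU, NULL, Concert); (47, NU, NULL, Meetup); (64, HP, 9, Concert); (81, NU, NULL, Workshop); (86, NU, 3, Concert); (135, NU, 3, Gala); (151, NU, NULL, Concert); (NULL, NULL, 3, NULL); (NULL, NULL, 3, NULL); (NULL, NULL, 3, NULL); (NULL, NULL, 5, NULL); (NULL, NULL, 5, NULL); (NULL, NULL, 6, NULL)

FULL OUTER JOIN keeps every row from both sides; unmatched rows get NULL for the other side's columns.
Matching on a.venue_id = b.venue_id AND a.tag = b.tag.
- a (venue_id=5, tag=HP) has no partner → padded with NULL.
- a (venue_id=3, tag=HP) has no partner → padded with NULL.
- a (venue_id=3, tag=NU) pairs with 2 row(s) of b.
- a (venue_id=3, tag=HP) has no partner → padded with NULL.
- a (venue_id=3, tag=HP) has no partner → padded with NULL.
- a (venue_id=6, tag=HP) has no partner → padded with NULL.
- a (venue_id=7, tag=HP) pairs with 1 row(s) of b.
- a (venue_id=9, tag=HP) pairs with 1 row(s) of b.
- a (venue_id=5, tag=HP) has no partner → padded with NULL.
- 4 b row(s) had no a match → kept, a columns NULL.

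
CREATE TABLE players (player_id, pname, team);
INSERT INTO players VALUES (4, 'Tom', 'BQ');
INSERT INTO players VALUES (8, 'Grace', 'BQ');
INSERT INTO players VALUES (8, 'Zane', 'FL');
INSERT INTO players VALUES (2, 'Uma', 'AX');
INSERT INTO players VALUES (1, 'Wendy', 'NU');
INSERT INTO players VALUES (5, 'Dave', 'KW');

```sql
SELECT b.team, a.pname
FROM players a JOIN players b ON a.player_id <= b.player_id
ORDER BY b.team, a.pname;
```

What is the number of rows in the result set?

22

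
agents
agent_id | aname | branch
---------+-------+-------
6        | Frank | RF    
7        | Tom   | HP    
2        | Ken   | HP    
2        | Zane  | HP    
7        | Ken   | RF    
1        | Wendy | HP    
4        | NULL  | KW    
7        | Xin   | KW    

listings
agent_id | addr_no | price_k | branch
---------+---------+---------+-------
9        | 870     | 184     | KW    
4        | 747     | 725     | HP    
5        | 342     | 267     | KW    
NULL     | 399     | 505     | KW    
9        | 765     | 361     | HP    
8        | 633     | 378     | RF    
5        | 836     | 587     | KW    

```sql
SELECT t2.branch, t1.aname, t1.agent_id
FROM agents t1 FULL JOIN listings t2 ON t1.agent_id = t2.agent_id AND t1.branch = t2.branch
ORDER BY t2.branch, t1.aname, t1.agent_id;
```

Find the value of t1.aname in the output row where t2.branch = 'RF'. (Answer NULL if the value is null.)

FULL OUTER JOIN keeps every row from both sides; unmatched rows get NULL for the other side's columns.
Matching on t1.agent_id = t2.agent_id AND t1.branch = t2.branch. A NULL in a compared column never satisfies the condition.
Matched pairs: 0; unmatched t1 rows kept: 8; unmatched t2 rows kept: 7.

NULL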